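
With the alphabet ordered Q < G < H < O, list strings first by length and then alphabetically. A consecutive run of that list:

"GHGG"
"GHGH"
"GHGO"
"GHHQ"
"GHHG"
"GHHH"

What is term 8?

GHOQ

Advancing 2 positions from GHHH through GHHH → GHHO reaches term 8.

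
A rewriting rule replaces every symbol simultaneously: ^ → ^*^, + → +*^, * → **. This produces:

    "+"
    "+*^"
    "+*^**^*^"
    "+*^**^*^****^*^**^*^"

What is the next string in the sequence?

+*^**^*^****^*^**^*^********^*^**^*^****^*^**^*^

Applying the rule to each of the 20 symbols of +*^**^*^****^*^**^*^ gives the pieces +*^ ** ^*^ ** ** ^*^ ** ^*^ ** ** ** ** ^*^ ** ^*^ ** ** ^*^ ** ^*^, which concatenate to the answer.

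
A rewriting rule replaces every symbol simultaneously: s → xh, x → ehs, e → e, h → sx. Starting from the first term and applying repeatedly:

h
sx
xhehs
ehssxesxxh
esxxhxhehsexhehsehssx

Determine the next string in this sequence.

Replace each of the 21 characters of esxxhxhehsexhehsehssx in place — e xh ehs ehs sx ehs sx e sx xh e ehs sx e sx xh e sx xh xh ehs — and concatenate.

exhehsehssxehssxesxxheehssxesxxhesxxhxhehs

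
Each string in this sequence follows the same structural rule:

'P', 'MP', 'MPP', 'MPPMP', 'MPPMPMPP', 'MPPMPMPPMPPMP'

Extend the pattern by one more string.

This is a Fibonacci-style word recurrence s(k) = s(k−1)·s(k−2): e.g. MP·P = MPP.
So term 7 is MPPMPMPPMPPMP·MPPMPMPP.

MPPMPMPPMPPMPMPPMPMPP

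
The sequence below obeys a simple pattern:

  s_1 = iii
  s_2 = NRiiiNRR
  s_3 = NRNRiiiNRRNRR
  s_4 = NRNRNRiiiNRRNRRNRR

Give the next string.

Each term wraps the previous one in NR on the left and NRR on the right.
Applying this once more to NRNRNRiiiNRRNRRNRR:

NRNRNRNRiiiNRRNRRNRRNRR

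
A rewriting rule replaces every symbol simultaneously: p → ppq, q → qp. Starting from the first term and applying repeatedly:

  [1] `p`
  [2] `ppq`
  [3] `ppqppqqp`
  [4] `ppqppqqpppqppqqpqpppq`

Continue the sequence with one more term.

ppqppqqpppqppqqpqpppqppqppqqpppqppqqpqpppqqpppqppqppqqp

Replace each of the 21 characters of ppqppqqpppqppqqpqpppq in place — ppq ppq qp ppq ppq qp qp ppq ppq ppq qp ppq ppq qp qp ppq qp ppq ppq ppq qp — and concatenate.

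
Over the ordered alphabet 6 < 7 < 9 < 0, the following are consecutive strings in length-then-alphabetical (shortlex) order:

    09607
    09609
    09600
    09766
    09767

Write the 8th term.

09776

Advancing 3 positions from 09767 through 09767 → 09769 → 09760 reaches term 8.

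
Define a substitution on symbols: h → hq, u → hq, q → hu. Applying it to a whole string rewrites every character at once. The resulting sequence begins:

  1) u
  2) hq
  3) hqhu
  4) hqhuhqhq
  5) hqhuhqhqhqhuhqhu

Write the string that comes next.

Rewriting the 16 symbols of hqhuhqhqhqhuhqhu one by one yields hq hu hq hq hq hu hq hu hq hu hq hq hq hu hq hq; concatenated:

hqhuhqhqhqhuhqhuhqhuhqhqhqhuhqhq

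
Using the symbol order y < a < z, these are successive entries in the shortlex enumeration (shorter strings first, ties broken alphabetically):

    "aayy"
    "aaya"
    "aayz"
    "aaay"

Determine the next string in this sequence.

Find the rightmost character of aaay below z, bump it to the next letter, and reset everything to its right to y.

aaaa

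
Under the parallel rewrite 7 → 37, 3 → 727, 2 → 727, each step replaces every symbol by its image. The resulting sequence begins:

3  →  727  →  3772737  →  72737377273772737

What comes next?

Rewriting the 17 symbols of 72737377273772737 one by one yields 37 727 37 727 37 727 37 37 727 37 727 37 37 727 37 727 37; concatenated:

37727377273772737377273772737377273772737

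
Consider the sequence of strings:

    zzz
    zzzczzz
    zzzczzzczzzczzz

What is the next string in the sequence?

s(k+1) = s(k)·c·s(k) — each term doubles the last with 'c' between the halves.
One more doubling of zzzczzzczzzczzz gives the answer.

zzzczzzczzzczzzczzzczzzczzzczzz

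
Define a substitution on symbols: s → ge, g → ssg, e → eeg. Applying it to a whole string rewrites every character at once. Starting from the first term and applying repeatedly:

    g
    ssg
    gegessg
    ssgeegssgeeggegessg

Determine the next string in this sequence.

Applying the rule to each of the 19 symbols of ssgeegssgeeggegessg gives the pieces ge ge ssg eeg eeg ssg ge ge ssg eeg eeg ssg ssg eeg ssg eeg ge ge ssg, which concatenate to the answer.

gegessgeegeegssggegessgeegeegssgssgeegssgeeggegessg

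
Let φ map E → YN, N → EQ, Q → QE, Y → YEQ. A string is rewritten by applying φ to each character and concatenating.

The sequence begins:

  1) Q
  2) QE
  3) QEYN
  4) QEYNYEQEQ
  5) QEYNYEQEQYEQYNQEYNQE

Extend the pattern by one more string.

Applying the rule to each of the 20 symbols of QEYNYEQEQYEQYNQEYNQE gives the pieces QE YN YEQ EQ YEQ YN QE YN QE YEQ YN QE YEQ EQ QE YN YEQ EQ QE YN, which concatenate to the answer.

QEYNYEQEQYEQYNQEYNQEYEQYNQEYEQEQQEYNYEQEQQEYN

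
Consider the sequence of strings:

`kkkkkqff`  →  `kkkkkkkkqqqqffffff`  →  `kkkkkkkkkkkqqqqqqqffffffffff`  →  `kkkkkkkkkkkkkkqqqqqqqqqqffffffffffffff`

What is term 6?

Term n consists of 3n+2 k's, followed by 3n-2 q's, followed by 4n-2 f's (n = 1, 2, …).
Setting n = 6 gives 20, 16, 22 characters in each block.

kkkkkkkkkkkkkkkkkkkkqqqqqqqqqqqqqqqqffffffffffffffffffffff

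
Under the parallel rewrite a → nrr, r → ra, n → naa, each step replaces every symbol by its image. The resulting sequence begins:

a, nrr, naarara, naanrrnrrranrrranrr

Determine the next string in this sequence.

naanrrnrrnaararanaarararanrrnaarararanrrnaarara

Replace each of the 19 characters of naanrrnrrranrrranrr in place — naa nrr nrr naa ra ra naa ra ra ra nrr naa ra ra ra nrr naa ra ra — and concatenate.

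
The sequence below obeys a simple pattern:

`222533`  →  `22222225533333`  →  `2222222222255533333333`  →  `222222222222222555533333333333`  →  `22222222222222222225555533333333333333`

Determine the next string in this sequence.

Each string has the form 2^{4n-1} 5^{n} 3^{3n-1} (n = 1, 2, …).
Setting n = 6 gives 23, 6, 17 characters in each block.

2222222222222222222222255555533333333333333333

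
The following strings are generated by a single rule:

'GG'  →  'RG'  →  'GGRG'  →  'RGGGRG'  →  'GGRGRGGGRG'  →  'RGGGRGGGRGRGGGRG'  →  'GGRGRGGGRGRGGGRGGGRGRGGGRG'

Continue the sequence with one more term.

RGGGRGGGRGRGGGRGGGRGRGGGRGRGGGRGGGRGRGGGRG

From term 3 onward, concatenate the second-to-last term with the last: GG·RG = GGRG, RG·GGRG = RGGGRG, …
Continuing: RGGGRGGGRGRGGGRG · GGRGRGGGRGRGGGRGGGRGRGGGRG gives term 8.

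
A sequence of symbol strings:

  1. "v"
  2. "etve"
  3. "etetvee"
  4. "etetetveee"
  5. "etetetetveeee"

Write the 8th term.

etetetetetetetveeeeeee

Each term wraps the previous one in et on the left and e on the right.
From etetetetveeee, 3 further steps: etetetetveeee → etetetetetveeeee → etetetetetetveeeeee → (answer).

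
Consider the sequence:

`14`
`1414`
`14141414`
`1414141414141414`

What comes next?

Every step duplicates the string.
One more doubling of 1414141414141414 gives the answer.

14141414141414141414141414141414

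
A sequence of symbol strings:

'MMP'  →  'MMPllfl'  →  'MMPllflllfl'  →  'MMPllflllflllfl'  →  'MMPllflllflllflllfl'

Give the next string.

MMPllflllflllflllflllfl

The strings grow by a fixed suffix llfl each time.
One more step from MMPllflllflllflllfl gives the answer.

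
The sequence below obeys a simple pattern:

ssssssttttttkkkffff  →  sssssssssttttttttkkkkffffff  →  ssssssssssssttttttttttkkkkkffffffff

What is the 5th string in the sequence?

Term n consists of 3n s's, followed by 2n+2 t's, followed by n+1 k's, followed by 2n f's, where the shown terms are n = 2, 3, 4.
For term 5, n = 6, so the run lengths are 18, 14, 7, 12.

ssssssssssssssssssttttttttttttttkkkkkkkffffffffffff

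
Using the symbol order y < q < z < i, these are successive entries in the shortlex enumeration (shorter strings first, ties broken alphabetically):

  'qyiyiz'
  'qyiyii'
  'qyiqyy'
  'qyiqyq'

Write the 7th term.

qyiqqy

Continuing the enumeration 3 steps past qyiqyq: qyiqyq → qyiqyz → qyiqyi → (answer).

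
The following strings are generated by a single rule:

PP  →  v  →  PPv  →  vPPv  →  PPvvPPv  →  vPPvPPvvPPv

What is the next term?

PPvvPPvvPPvPPvvPPv

Each term (from the third on) is the two preceding terms concatenated in order: term 3 = PP·v = PPv.
Continuing: PPvvPPv · vPPvPPvvPPv gives term 7.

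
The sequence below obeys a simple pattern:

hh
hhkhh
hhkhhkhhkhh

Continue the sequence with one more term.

s(k+1) = s(k)·k·s(k) — each term doubles the last with 'k' between the halves.
So the next term is two copies of hhkhhkhhkhh with 'k' between the halves.

hhkhhkhhkhhkhhkhhkhhkhh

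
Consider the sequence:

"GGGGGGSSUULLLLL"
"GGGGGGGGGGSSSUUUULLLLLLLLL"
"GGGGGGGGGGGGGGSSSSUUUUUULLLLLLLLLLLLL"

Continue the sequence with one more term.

GGGGGGGGGGGGGGGGGGSSSSSUUUUUUUULLLLLLLLLLLLLLLLL

Term n consists of 4n+2 G's, followed by n+1 S's, followed by 2n U's, followed by 4n+1 L's (n = 1, 2, …).
At n = 4 the blocks have lengths 18, 5, 8, 17.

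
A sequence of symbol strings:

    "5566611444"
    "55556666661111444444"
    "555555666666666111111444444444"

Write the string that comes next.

5555555566666666666611111111444444444444

Reading off run lengths: 5 runs 2, 4, 6; 6 runs 3, 6, 9; 1 runs 2, 4, 6; 4 runs 3, 6, 9 — each is linear in n (n = 1, 2, …).
Setting n = 4 gives 8, 12, 8, 12 characters in each block.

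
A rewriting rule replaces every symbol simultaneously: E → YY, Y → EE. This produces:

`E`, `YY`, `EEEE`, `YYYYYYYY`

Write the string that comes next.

Expanding YYYYYYYY: Y→EE, Y→EE, Y→EE, Y→EE, Y→EE, Y→EE, Y→EE, Y→EE. Concatenated: EE EE EE EE EE EE EE EE.

EEEEEEEEEEEEEEEE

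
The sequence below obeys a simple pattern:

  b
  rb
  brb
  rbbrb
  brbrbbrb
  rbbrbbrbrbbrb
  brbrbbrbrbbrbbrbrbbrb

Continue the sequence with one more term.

rbbrbbrbrbbrbbrbrbbrbrbbrbbrbrbbrb

This is a Fibonacci-style word recurrence s(k) = s(k−2)·s(k−1): e.g. b·rb = brb.
So term 8 is rbbrbbrbrbbrb·brbrbbrbrbbrbbrbrbbrb.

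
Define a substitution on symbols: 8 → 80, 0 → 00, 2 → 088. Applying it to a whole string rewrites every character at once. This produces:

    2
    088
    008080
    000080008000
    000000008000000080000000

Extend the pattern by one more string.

Rewriting the 24 symbols of 000000008000000080000000 one by one yields 00 00 00 00 00 00 00 00 80 00 00 00 00 00 00 00 80 00 00 00 00 00 00 00; concatenated:

000000000000000080000000000000008000000000000000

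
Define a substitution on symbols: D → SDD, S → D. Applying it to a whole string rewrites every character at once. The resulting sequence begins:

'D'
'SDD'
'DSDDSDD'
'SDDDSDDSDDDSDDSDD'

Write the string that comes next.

DSDDSDDSDDDSDDSDDDSDDSDDSDDDSDDSDDDSDDSDD

φ(SDDDSDDSDDDSDDSDD) expands symbol-by-symbol to D SDD SDD SDD D SDD SDD D SDD SDD SDD D SDD SDD D SDD SDD; joining the 17 pieces gives the next term.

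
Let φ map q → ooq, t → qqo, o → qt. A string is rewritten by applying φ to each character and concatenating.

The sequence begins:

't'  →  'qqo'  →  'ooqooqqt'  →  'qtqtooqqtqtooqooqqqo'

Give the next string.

Replace each of the 20 characters of qtqtooqqtqtooqooqqqo in place — ooq qqo ooq qqo qt qt ooq ooq qqo ooq qqo qt qt ooq qt qt ooq ooq ooq qt — and concatenate.

ooqqqoooqqqoqtqtooqooqqqoooqqqoqtqtooqqtqtooqooqooqqt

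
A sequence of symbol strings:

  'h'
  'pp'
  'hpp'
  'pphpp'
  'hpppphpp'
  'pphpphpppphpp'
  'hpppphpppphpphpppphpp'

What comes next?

This is a Fibonacci-style word recurrence s(k) = s(k−2)·s(k−1): e.g. h·pp = hpp.
So term 8 is pphpphpppphpp·hpppphpppphpphpppphpp.

pphpphpppphpphpppphpppphpphpppphpp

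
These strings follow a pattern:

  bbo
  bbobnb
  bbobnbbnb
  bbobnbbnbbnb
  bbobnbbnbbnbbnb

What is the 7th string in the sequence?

The strings grow by a fixed suffix bnb each time.
From bbobnbbnbbnbbnb, 2 further steps: bbobnbbnbbnbbnb → bbobnbbnbbnbbnbbnb → (answer).

bbobnbbnbbnbbnbbnbbnb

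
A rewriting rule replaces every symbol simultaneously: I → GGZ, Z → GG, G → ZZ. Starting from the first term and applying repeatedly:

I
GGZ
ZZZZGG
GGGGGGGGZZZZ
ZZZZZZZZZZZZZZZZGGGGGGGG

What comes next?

Replace each of the 24 characters of ZZZZZZZZZZZZZZZZGGGGGGGG in place — GG GG GG GG GG GG GG GG GG GG GG GG GG GG GG GG ZZ ZZ ZZ ZZ ZZ ZZ ZZ ZZ — and concatenate.

GGGGGGGGGGGGGGGGGGGGGGGGGGGGGGGGZZZZZZZZZZZZZZZZ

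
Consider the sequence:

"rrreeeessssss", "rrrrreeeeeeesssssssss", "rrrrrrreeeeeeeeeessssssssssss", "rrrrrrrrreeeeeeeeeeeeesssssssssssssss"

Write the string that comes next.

rrrrrrrrrrreeeeeeeeeeeeeeeessssssssssssssssss

Each string has the form r^{2n-1} e^{3n-2} s^{3n}, where the shown terms are n = 2, 3, 4, 5.
At n = 6 the blocks have lengths 11, 16, 18.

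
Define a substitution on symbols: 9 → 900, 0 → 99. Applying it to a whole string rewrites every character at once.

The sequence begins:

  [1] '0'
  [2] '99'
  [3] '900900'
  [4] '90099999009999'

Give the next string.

φ(90099999009999) expands symbol-by-symbol to 900 99 99 900 900 900 900 900 99 99 900 900 900 900; joining the 14 pieces gives the next term.

90099999009009009009009999900900900900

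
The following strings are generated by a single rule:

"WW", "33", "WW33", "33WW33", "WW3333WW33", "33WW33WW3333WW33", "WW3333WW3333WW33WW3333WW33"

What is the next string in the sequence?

From term 3 onward, concatenate the second-to-last term with the last: WW·33 = WW33, 33·WW33 = 33WW33, …
Continuing: 33WW33WW3333WW33 · WW3333WW3333WW33WW3333WW33 gives term 8.

33WW33WW3333WW33WW3333WW3333WW33WW3333WW33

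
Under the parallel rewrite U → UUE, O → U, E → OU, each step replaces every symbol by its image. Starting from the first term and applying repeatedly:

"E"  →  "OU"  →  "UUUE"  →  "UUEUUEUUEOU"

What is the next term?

UUEUUEOUUUEUUEOUUUEUUEOUUUUE

Apply φ to UUEUUEUUEOU symbol by symbol: U→UUE, U→UUE, E→OU, U→UUE, U→UUE, E→OU, U→UUE, U→UUE, E→OU, O→U, U→UUE; joined: UUE UUE OU UUE UUE OU UUE UUE OU U UUE.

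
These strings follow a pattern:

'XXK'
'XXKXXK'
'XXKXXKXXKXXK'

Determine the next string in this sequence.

XXKXXKXXKXXKXXKXXKXXKXXK

s(k+1) = s(k)·s(k) — each term doubles the last.
One more doubling of XXKXXKXXKXXK gives the answer.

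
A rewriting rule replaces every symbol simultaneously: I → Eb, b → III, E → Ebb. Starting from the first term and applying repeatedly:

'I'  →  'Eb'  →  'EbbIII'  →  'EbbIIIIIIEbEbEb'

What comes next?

Replace each of the 15 characters of EbbIIIIIIEbEbEb in place — Ebb III III Eb Eb Eb Eb Eb Eb Ebb III Ebb III Ebb III — and concatenate.

EbbIIIIIIEbEbEbEbEbEbEbbIIIEbbIIIEbbIII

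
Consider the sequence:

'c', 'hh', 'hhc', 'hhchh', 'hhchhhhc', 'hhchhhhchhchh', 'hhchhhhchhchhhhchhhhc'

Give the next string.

From term 3 onward, concatenate the last term with the second-to-last: hh·c = hhc, hhc·hh = hhchh, …
The next term joins hhchhhhchhchhhhchhhhc and hhchhhhchhchh.

hhchhhhchhchhhhchhhhchhchhhhchhchh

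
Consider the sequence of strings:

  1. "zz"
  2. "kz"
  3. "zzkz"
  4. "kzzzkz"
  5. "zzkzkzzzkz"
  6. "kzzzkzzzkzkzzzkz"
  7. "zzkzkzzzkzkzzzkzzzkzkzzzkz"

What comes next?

From term 3 onward, concatenate the second-to-last term with the last: zz·kz = zzkz, kz·zzkz = kzzzkz, …
Continuing: kzzzkzzzkzkzzzkz · zzkzkzzzkzkzzzkzzzkzkzzzkz gives term 8.

kzzzkzzzkzkzzzkzzzkzkzzzkzkzzzkzzzkzkzzzkz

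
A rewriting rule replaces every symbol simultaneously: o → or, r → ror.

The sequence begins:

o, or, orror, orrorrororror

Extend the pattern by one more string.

orrorrororrorrororrororrorrororror

φ(orrorrororror) expands symbol-by-symbol to or ror ror or ror ror or ror or ror ror or ror; joining the 13 pieces gives the next term.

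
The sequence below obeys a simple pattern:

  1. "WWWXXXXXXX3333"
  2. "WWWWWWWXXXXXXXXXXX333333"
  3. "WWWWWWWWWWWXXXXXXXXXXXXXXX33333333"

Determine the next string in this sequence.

Term n consists of 4n-1 W's, followed by 4n+3 X's, followed by 2n+2 3's (n = 1, 2, …).
At n = 4 the blocks have lengths 15, 19, 10.

WWWWWWWWWWWWWWWXXXXXXXXXXXXXXXXXXX3333333333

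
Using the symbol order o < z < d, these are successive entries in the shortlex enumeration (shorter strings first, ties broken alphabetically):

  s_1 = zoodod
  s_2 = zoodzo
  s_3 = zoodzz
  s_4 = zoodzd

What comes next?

The successor of zoodzd increments the rightmost position that isn't already d and resets every position after it to o.

zooddo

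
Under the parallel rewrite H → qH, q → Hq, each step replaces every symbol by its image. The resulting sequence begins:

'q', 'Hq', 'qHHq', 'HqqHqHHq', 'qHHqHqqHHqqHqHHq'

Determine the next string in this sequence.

Rewriting the 16 symbols of qHHqHqqHHqqHqHHq one by one yields Hq qH qH Hq qH Hq Hq qH qH Hq Hq qH Hq qH qH Hq; concatenated:

HqqHqHHqqHHqHqqHqHHqHqqHHqqHqHHq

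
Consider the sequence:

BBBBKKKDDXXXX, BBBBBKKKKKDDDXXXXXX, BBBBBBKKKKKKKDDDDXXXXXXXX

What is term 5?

BBBBBBBBKKKKKKKKKKKDDDDDDXXXXXXXXXXXX

The n-th term is n+2 B's then 2n-1 K's then n D's then 2n X's, where the shown terms are n = 2, 3, 4.
At n = 6 the blocks have lengths 8, 11, 6, 12.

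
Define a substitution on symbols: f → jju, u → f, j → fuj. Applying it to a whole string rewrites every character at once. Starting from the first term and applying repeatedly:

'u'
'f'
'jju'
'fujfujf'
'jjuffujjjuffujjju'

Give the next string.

fujfujfjjujjuffujfujfujfjjujjuffujfujfujf

Replace each of the 17 characters of jjuffujjjuffujjju in place — fuj fuj f jju jju f fuj fuj fuj f jju jju f fuj fuj fuj f — and concatenate.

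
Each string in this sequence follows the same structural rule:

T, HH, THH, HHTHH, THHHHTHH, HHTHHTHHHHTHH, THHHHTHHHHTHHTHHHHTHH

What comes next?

From term 3 onward, concatenate the second-to-last term with the last: T·HH = THH, HH·THH = HHTHH, …
The next term joins HHTHHTHHHHTHH and THHHHTHHHHTHHTHHHHTHH.

HHTHHTHHHHTHHTHHHHTHHHHTHHTHHHHTHH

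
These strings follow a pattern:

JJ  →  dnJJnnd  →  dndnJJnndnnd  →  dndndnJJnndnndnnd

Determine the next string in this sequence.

Each term wraps the previous one in dn on the left and nnd on the right.
Applying this once more to dndndnJJnndnndnnd:

dndndndnJJnndnndnndnnd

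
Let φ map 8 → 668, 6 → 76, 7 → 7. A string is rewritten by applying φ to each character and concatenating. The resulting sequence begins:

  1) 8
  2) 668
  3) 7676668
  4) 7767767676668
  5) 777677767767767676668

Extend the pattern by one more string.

Replace each of the 21 characters of 777677767767767676668 in place — 7 7 7 76 7 7 7 76 7 7 76 7 7 76 7 76 7 76 76 76 668 — and concatenate.

7777677776777677767767767676668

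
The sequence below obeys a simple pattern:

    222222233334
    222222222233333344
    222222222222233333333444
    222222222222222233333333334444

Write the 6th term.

Each string has the form 2^{3n+1} 3^{2n} 4^{n-1}, where the shown terms are n = 2, 3, 4, 5.
For term 6, n = 7, so the run lengths are 22, 14, 6.

222222222222222222222233333333333333444444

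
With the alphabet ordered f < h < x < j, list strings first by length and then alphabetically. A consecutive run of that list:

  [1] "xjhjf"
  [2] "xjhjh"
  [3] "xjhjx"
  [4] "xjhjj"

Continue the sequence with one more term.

xjxff

The successor of xjhjj increments the rightmost position that isn't already j and resets every position after it to f.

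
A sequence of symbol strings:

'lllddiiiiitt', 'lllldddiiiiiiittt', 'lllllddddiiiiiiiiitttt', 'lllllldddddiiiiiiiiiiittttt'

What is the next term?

lllllllddddddiiiiiiiiiiiiitttttt

Each string has the form l^{n+1} d^{n} i^{2n+1} t^{n}, where the shown terms are n = 2, 3, 4, 5.
For the next term, n = 6, so the run lengths are 7, 6, 13, 6.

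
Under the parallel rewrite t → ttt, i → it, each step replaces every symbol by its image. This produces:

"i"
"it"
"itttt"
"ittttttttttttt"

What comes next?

itttttttttttttttttttttttttttttttttttttttt

Replace each of the 14 characters of ittttttttttttt in place — it ttt ttt ttt ttt ttt ttt ttt ttt ttt ttt ttt ttt ttt — and concatenate.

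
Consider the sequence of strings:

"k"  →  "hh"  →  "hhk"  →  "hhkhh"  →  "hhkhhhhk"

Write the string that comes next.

hhkhhhhkhhkhh

Each term (from the third on) is the previous term followed by the one before it: term 3 = hh·k = hhk.
So term 6 is hhkhhhhk·hhkhh.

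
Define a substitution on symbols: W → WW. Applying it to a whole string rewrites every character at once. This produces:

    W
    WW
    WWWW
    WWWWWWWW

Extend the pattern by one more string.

WWWWWWWWWWWWWWWW

Expanding WWWWWWWW: W→WW, W→WW, W→WW, W→WW, W→WW, W→WW, W→WW, W→WW. Concatenated: WW WW WW WW WW WW WW WW.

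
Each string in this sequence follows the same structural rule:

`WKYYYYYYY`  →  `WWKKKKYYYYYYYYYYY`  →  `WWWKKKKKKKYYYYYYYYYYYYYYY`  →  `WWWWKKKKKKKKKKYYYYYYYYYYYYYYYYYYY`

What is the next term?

The n-th term is n W's then 3n-2 K's then 4n+3 Y's (n = 1, 2, …).
Setting n = 5 gives 5, 13, 23 characters in each block.

WWWWWKKKKKKKKKKKKKYYYYYYYYYYYYYYYYYYYYYYY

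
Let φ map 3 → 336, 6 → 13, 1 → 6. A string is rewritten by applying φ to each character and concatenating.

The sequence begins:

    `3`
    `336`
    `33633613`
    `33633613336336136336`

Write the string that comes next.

Applying the rule to each of the 20 symbols of 33633613336336136336 gives the pieces 336 336 13 336 336 13 6 336 336 336 13 336 336 13 6 336 13 336 336 13, which concatenate to the answer.

33633613336336136336336336133363361363361333633613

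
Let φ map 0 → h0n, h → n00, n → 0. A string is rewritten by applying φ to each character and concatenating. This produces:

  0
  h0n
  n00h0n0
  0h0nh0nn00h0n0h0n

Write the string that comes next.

Replace each of the 17 characters of 0h0nh0nn00h0n0h0n in place — h0n n00 h0n 0 n00 h0n 0 0 h0n h0n n00 h0n 0 h0n n00 h0n 0 — and concatenate.

h0nn00h0n0n00h0n00h0nh0nn00h0n0h0nn00h0n0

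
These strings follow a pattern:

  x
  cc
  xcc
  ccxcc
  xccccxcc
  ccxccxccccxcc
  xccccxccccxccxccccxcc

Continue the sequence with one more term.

Each term (from the third on) is the two preceding terms concatenated in order: term 3 = x·cc = xcc.
The next term joins ccxccxccccxcc and xccccxccccxccxccccxcc.

ccxccxccccxccxccccxccccxccxccccxcc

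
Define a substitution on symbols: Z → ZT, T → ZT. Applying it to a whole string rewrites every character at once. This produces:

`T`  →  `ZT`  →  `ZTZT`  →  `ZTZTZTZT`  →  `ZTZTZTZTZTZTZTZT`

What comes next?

ZTZTZTZTZTZTZTZTZTZTZTZTZTZTZTZT

Replace each of the 16 characters of ZTZTZTZTZTZTZTZT in place — ZT ZT ZT ZT ZT ZT ZT ZT ZT ZT ZT ZT ZT ZT ZT ZT — and concatenate.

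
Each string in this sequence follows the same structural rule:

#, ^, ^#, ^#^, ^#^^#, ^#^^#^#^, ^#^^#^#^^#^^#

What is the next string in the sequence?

Each term (from the third on) is the previous term followed by the one before it: term 3 = ^·# = ^#.
Continuing: ^#^^#^#^^#^^# · ^#^^#^#^ gives term 8.

^#^^#^#^^#^^#^#^^#^#^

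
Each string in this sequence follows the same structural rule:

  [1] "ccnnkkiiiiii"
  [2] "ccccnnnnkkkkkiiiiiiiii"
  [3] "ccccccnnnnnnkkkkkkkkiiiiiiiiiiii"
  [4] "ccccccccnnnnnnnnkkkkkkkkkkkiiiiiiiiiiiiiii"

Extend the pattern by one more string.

Term n consists of 2n c's, followed by 2n n's, followed by 3n-1 k's, followed by 3n+3 i's (n = 1, 2, …).
At n = 5 the blocks have lengths 10, 10, 14, 18.

ccccccccccnnnnnnnnnnkkkkkkkkkkkkkkiiiiiiiiiiiiiiiiii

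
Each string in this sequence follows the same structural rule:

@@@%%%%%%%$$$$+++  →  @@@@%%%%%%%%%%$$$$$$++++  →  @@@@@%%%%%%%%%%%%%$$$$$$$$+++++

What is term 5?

@@@@@@@%%%%%%%%%%%%%%%%%%%$$$$$$$$$$$$+++++++

Each string has the form @^{n+1} %^{3n+1} $^{2n} +^{n+1}, where the shown terms are n = 2, 3, 4.
For term 5, n = 6, so the run lengths are 7, 19, 12, 7.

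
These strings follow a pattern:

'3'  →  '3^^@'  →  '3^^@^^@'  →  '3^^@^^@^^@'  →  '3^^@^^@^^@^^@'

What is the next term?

Each term is the previous one with ^^@ appended.
One more step from 3^^@^^@^^@^^@ gives the answer.

3^^@^^@^^@^^@^^@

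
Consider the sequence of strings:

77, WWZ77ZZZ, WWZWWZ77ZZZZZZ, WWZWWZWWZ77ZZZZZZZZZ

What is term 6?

WWZWWZWWZWWZWWZ77ZZZZZZZZZZZZZZZ

s(k+1) = WWZ·s(k)·ZZZ, so each term gains WWZ as a prefix and ZZZ as a suffix.
From WWZWWZWWZ77ZZZZZZZZZ, 2 further steps: WWZWWZWWZ77ZZZZZZZZZ → WWZWWZWWZWWZ77ZZZZZZZZZZZZ → (answer).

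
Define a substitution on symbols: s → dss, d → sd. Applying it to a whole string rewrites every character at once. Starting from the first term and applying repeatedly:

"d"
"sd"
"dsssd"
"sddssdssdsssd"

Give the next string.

dsssdsddssdsssddssdsssddssdssdsssd

Applying the rule to each of the 13 symbols of sddssdssdsssd gives the pieces dss sd sd dss dss sd dss dss sd dss dss dss sd, which concatenate to the answer.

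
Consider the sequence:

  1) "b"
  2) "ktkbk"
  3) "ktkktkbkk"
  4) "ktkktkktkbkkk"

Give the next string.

s(k+1) = ktk·s(k)·k, so each term gains ktk as a prefix and k as a suffix.
So the next term is ktk·ktkktkktkbkkk·k.

ktkktkktkktkbkkkk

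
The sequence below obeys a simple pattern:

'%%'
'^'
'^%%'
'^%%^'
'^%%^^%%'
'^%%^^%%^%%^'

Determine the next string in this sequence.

^%%^^%%^%%^^%%^^%%

This is a Fibonacci-style word recurrence s(k) = s(k−1)·s(k−2): e.g. ^·%% = ^%%.
Continuing: ^%%^^%%^%%^ · ^%%^^%% gives term 7.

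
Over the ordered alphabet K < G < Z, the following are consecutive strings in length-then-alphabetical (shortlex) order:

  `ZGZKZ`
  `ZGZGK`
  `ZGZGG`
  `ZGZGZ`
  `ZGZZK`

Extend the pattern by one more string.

The successor of ZGZZK increments the rightmost position that isn't already Z and resets every position after it to K.

ZGZZG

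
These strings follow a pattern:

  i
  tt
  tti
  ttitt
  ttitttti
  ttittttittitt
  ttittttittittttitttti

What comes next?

Each term (from the third on) is the previous term followed by the one before it: term 3 = tt·i = tti.
Continuing: ttittttittittttitttti · ttittttittitt gives term 8.

ttittttittittttittttittittttittitt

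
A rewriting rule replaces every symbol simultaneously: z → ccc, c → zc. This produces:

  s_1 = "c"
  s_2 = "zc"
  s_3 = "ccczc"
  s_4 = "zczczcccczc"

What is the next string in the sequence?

Rewriting each symbol of zczczcccczc: z→ccc, c→zc, z→ccc, c→zc, z→ccc, c→zc, c→zc, c→zc, c→zc, z→ccc, c→zc, which concatenates to ccc zc ccc zc ccc zc zc zc zc ccc zc.

ccczcccczcccczczczczcccczc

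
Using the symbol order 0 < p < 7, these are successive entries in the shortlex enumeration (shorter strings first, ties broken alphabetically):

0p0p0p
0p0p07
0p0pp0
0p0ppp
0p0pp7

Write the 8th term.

Advancing 3 positions from 0p0pp7 through 0p0pp7 → 0p0p70 → 0p0p7p reaches term 8.

0p0p77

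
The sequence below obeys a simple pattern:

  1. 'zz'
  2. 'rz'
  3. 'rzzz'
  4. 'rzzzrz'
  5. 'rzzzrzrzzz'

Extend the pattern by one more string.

rzzzrzrzzzrzzzrz

Each term (from the third on) is the previous term followed by the one before it: term 3 = rz·zz = rzzz.
Continuing: rzzzrzrzzz · rzzzrz gives term 6.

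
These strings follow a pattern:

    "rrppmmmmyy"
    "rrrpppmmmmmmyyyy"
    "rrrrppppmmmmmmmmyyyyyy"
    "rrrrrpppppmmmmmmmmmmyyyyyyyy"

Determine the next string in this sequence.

The n-th term is n+1 r's then n+1 p's then 2n+2 m's then 2n y's (n = 1, 2, …).
For the next term, n = 5, so the run lengths are 6, 6, 12, 10.

rrrrrrppppppmmmmmmmmmmmmyyyyyyyyyy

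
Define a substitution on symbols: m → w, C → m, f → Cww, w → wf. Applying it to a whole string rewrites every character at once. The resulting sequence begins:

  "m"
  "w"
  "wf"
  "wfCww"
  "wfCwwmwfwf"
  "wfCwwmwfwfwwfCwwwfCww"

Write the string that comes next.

φ(wfCwwmwfwfwwfCwwwfCww) expands symbol-by-symbol to wf Cww m wf wf w wf Cww wf Cww wf wf Cww m wf wf wf Cww m wf wf; joining the 21 pieces gives the next term.

wfCwwmwfwfwwfCwwwfCwwwfwfCwwmwfwfwfCwwmwfwf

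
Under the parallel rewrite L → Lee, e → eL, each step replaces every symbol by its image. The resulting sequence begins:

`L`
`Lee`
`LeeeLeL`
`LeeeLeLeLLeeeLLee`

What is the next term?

LeeeLeLeLLeeeLLeeeLLeeLeeeLeLeLLeeLeeeLeL

Replace each of the 17 characters of LeeeLeLeLLeeeLLee in place — Lee eL eL eL Lee eL Lee eL Lee Lee eL eL eL Lee Lee eL eL — and concatenate.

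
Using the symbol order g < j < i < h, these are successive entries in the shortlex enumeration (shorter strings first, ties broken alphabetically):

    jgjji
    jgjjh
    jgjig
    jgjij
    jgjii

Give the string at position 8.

Stepping forward 3 times from jgjii: jgjii → jgjih → jgjhg, then the target.

jgjhj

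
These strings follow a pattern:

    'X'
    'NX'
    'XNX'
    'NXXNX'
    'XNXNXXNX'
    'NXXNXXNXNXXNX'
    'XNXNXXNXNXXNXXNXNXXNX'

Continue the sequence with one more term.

NXXNXXNXNXXNXXNXNXXNXNXXNXXNXNXXNX

Each term (from the third on) is the two preceding terms concatenated in order: term 3 = X·NX = XNX.
The next term joins NXXNXXNXNXXNX and XNXNXXNXNXXNXXNXNXXNX.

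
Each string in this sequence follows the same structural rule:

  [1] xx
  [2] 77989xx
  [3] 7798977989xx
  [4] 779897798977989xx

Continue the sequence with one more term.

Every step adds 77989 at the front: s(k+1) = 77989·s(k).
Applying this once more to 779897798977989xx:

77989779897798977989xx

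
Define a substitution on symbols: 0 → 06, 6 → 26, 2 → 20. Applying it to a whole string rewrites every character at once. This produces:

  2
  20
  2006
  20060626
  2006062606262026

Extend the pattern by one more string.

φ(2006062606262026) expands symbol-by-symbol to 20 06 06 26 06 26 20 26 06 26 20 26 20 06 20 26; joining the 16 pieces gives the next term.

20060626062620260626202620062026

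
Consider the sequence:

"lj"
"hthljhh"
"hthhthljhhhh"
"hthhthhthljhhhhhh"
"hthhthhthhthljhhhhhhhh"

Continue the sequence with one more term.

s(k+1) = hth·s(k)·hh, so each term gains hth as a prefix and hh as a suffix.
Applying this once more to hthhthhthhthljhhhhhhhh:

hthhthhthhthhthljhhhhhhhhhh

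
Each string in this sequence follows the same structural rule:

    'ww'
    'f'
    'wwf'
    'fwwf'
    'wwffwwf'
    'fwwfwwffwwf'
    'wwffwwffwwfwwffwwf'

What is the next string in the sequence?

fwwfwwffwwfwwffwwffwwfwwffwwf

From term 3 onward, concatenate the second-to-last term with the last: ww·f = wwf, f·wwf = fwwf, …
The next term joins fwwfwwffwwf and wwffwwffwwfwwffwwf.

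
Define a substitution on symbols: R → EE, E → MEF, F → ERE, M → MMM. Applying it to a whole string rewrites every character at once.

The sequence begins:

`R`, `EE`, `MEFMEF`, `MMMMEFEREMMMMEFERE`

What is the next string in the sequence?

Rewriting the 18 symbols of MMMMEFEREMMMMEFERE one by one yields MMM MMM MMM MMM MEF ERE MEF EE MEF MMM MMM MMM MMM MEF ERE MEF EE MEF; concatenated:

MMMMMMMMMMMMMEFEREMEFEEMEFMMMMMMMMMMMMMEFEREMEFEEMEF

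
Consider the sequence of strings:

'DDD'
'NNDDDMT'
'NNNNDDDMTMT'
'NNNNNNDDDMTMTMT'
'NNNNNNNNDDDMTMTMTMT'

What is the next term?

NNNNNNNNNNDDDMTMTMTMTMT

Every step adds NN to the front and MT to the end of the previous string.
So the next term is NN·NNNNNNNNDDDMTMTMTMT·MT.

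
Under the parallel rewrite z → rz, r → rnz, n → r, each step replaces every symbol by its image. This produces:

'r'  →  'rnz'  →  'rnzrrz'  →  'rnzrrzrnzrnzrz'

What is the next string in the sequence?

Replace each of the 14 characters of rnzrrzrnzrnzrz in place — rnz r rz rnz rnz rz rnz r rz rnz r rz rnz rz — and concatenate.

rnzrrzrnzrnzrzrnzrrzrnzrrzrnzrz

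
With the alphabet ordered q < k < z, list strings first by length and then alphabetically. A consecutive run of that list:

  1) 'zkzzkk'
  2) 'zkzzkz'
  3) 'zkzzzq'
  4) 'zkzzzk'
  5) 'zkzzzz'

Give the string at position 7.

zzqqqk

Continuing the enumeration 2 steps past zkzzzz: zkzzzz → zzqqqq → (answer).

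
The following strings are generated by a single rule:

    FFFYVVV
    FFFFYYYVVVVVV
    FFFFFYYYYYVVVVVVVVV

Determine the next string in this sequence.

Term n consists of n+2 F's, followed by 2n-1 Y's, followed by 3n V's (n = 1, 2, …).
At n = 4 the blocks have lengths 6, 7, 12.

FFFFFFYYYYYYYVVVVVVVVVVVV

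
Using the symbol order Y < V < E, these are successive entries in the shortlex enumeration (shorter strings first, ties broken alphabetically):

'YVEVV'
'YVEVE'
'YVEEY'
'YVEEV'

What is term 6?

Advancing 2 positions from YVEEV through YVEEV → YVEEE reaches term 6.

YEYYY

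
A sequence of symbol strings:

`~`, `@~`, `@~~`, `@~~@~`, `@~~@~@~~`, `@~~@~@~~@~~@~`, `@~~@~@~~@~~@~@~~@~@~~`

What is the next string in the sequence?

From term 3 onward, concatenate the last term with the second-to-last: @~·~ = @~~, @~~·@~ = @~~@~, …
The next term joins @~~@~@~~@~~@~@~~@~@~~ and @~~@~@~~@~~@~.

@~~@~@~~@~~@~@~~@~@~~@~~@~@~~@~~@~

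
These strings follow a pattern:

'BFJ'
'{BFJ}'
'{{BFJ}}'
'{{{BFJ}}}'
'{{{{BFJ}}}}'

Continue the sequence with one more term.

Every step adds { to the front and } to the end of the previous string.
One more step from {{{{BFJ}}}} gives the answer.

{{{{{BFJ}}}}}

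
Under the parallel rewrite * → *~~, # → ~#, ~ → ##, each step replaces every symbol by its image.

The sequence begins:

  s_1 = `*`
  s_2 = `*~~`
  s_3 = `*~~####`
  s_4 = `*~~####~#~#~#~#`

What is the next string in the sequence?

*~~####~#~#~#~###~###~###~###~#

φ(*~~####~#~#~#~#) expands symbol-by-symbol to *~~ ## ## ~# ~# ~# ~# ## ~# ## ~# ## ~# ## ~#; joining the 15 pieces gives the next term.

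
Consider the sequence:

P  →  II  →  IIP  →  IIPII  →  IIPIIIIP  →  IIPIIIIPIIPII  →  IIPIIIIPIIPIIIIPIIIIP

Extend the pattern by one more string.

Each term (from the third on) is the previous term followed by the one before it: term 3 = II·P = IIP.
The next term joins IIPIIIIPIIPIIIIPIIIIP and IIPIIIIPIIPII.

IIPIIIIPIIPIIIIPIIIIPIIPIIIIPIIPII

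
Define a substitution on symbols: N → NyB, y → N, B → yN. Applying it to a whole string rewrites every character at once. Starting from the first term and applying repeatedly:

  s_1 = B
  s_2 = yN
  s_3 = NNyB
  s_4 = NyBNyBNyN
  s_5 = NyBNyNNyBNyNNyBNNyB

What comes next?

NyBNyNNyBNNyBNyBNyNNyBNNyBNyBNyNNyBNyBNyN

φ(NyBNyNNyBNyNNyBNNyB) expands symbol-by-symbol to NyB N yN NyB N NyB NyB N yN NyB N NyB NyB N yN NyB NyB N yN; joining the 19 pieces gives the next term.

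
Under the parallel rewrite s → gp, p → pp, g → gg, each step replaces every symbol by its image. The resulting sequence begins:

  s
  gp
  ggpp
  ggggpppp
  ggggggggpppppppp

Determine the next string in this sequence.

ggggggggggggggggpppppppppppppppp

Replace each of the 16 characters of ggggggggpppppppp in place — gg gg gg gg gg gg gg gg pp pp pp pp pp pp pp pp — and concatenate.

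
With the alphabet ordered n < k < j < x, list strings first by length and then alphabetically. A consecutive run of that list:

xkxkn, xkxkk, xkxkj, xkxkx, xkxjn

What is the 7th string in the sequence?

Continuing the enumeration 2 steps past xkxjn: xkxjn → xkxjk → (answer).

xkxjj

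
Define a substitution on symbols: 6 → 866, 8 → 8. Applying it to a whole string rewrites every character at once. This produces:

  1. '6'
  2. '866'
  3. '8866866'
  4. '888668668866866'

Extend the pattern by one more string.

φ(888668668866866) expands symbol-by-symbol to 8 8 8 866 866 8 866 866 8 8 866 866 8 866 866; joining the 15 pieces gives the next term.

8888668668866866888668668866866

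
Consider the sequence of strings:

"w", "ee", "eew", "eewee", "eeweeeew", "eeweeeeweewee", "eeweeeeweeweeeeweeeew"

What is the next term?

From term 3 onward, concatenate the last term with the second-to-last: ee·w = eew, eew·ee = eewee, …
So term 8 is eeweeeeweeweeeeweeeew·eeweeeeweewee.

eeweeeeweeweeeeweeeeweeweeeeweewee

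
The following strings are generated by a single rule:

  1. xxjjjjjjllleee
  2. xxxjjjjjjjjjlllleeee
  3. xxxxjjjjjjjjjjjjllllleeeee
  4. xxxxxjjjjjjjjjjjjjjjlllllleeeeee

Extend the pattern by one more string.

Term n consists of n x's, followed by 3n j's, followed by n+1 l's, followed by n+1 e's, where the shown terms are n = 2, 3, 4, 5.
For the next term, n = 6, so the run lengths are 6, 18, 7, 7.

xxxxxxjjjjjjjjjjjjjjjjjjllllllleeeeeee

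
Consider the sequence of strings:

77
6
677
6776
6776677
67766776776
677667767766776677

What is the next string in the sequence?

Each term (from the third on) is the previous term followed by the one before it: term 3 = 6·77 = 677.
The next term joins 677667767766776677 and 67766776776.

67766776776677667767766776776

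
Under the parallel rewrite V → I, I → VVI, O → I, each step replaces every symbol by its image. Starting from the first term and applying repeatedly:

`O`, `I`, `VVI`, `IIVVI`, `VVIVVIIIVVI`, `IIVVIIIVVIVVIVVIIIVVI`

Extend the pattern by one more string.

VVIVVIIIVVIVVIVVIIIVVIIIVVIIIVVIVVIVVIIIVVI

φ(IIVVIIIVVIVVIVVIIIVVI) expands symbol-by-symbol to VVI VVI I I VVI VVI VVI I I VVI I I VVI I I VVI VVI VVI I I VVI; joining the 21 pieces gives the next term.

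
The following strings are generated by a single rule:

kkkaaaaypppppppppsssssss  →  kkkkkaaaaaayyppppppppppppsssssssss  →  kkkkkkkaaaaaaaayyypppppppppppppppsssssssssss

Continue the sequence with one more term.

The n-th term is 2n-1 k's then 2n a's then n-1 y's then 3n+3 p's then 2n+3 s's, where the shown terms are n = 2, 3, 4.
At n = 5 the blocks have lengths 9, 10, 4, 18, 13.

kkkkkkkkkaaaaaaaaaayyyyppppppppppppppppppsssssssssssss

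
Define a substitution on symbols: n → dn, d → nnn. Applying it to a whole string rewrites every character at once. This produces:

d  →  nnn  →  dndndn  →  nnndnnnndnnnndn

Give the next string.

φ(nnndnnnndnnnndn) expands symbol-by-symbol to dn dn dn nnn dn dn dn dn nnn dn dn dn dn nnn dn; joining the 15 pieces gives the next term.

dndndnnnndndndndnnnndndndndnnnndn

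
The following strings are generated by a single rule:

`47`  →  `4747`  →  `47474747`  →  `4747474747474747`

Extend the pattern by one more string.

s(k+1) = s(k)·s(k) — each term doubles the last.
Doubling 4747474747474747:

47474747474747474747474747474747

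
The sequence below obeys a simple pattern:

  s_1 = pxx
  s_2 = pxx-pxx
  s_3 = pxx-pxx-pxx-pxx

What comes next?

Each string is two copies of the previous one joined by '-'.
Doubling pxx-pxx-pxx-pxx with '-' between the halves:

pxx-pxx-pxx-pxx-pxx-pxx-pxx-pxx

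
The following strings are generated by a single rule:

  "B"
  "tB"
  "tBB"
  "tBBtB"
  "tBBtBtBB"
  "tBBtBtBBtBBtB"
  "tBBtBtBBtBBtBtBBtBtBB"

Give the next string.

Each term (from the third on) is the previous term followed by the one before it: term 3 = tB·B = tBB.
So term 8 is tBBtBtBBtBBtBtBBtBtBB·tBBtBtBBtBBtB.

tBBtBtBBtBBtBtBBtBtBBtBBtBtBBtBBtB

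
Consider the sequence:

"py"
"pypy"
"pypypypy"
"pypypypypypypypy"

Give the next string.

s(k+1) = s(k)·s(k) — each term doubles the last.
So the next term is two copies of pypypypypypypypy.

pypypypypypypypypypypypypypypypy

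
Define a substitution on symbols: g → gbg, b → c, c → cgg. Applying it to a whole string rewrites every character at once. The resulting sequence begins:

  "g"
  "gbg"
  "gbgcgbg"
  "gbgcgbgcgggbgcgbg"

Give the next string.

φ(gbgcgbgcgggbgcgbg) expands symbol-by-symbol to gbg c gbg cgg gbg c gbg cgg gbg gbg gbg c gbg cgg gbg c gbg; joining the 17 pieces gives the next term.

gbgcgbgcgggbgcgbgcgggbggbggbgcgbgcgggbgcgbg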